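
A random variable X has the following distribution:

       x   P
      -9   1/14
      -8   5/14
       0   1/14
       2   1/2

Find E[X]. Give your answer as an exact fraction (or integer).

E[X] = (1/14)·(-9) + (5/14)·(-8) + (1/14)·0 + (1/2)·2
     = -5/2

-5/2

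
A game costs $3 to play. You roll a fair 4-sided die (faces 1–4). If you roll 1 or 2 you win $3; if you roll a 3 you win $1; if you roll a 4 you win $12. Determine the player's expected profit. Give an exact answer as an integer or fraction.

7/4 dollars

E[payout] = (1/4)·1 + (1/2)·3 + (1/4)·12 = 19/4
Expected profit = 19/4 − 3 = 7/4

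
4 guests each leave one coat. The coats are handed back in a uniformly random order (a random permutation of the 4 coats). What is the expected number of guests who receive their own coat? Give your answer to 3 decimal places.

1.000

Let Xᵢ = 1 if person i gets their own coat. For each i, P(Xᵢ=1) = 1/4.
By linearity of expectation, E[X₁+…+X_4] = 4·(1/4) = 1.
≈ 1.000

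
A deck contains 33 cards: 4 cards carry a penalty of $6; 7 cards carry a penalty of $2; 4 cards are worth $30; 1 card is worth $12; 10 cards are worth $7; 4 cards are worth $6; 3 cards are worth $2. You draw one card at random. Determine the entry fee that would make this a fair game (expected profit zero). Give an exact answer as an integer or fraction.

194/33 dollars

E[payout] = (4/33)·(-6) + (7/33)·(-2) + (4/33)·30 + (1/33)·12 + (10/33)·7 + (4/33)·6 + (3/33)·2 = 194/33
Fair fee = E[payout] = 194/33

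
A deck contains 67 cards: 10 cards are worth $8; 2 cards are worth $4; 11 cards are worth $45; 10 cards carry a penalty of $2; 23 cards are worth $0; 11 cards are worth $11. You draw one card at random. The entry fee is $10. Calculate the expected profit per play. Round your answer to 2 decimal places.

$0.21

E[payout] = (10/67)·8 + (2/67)·4 + (11/67)·45 + (10/67)·(-2) + (23/67)·0 + (11/67)·11 = 684/67
Expected profit = 684/67 − 10 = 14/67 ≈ $0.21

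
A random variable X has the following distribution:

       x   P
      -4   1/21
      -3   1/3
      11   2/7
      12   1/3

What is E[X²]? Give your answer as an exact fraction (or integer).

259/3

E[X²] = (1/21)·16 + (1/3)·9 + (2/7)·121 + (1/3)·144
     = 259/3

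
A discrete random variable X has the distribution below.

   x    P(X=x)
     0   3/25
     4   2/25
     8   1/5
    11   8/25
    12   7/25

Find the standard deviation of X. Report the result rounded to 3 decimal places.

E[X] = 44/5, E[X²] = 2328/25
Var(X) = E[X²] − (E[X])² = 2328/25 − 1936/25 = 392/25
SD(X) = √(392/25) ≈ 3.960

3.960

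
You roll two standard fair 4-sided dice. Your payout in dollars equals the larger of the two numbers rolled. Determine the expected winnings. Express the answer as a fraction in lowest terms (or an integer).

25/8 dollars

Distribution of the larger of the two numbers rolled: 1 w.p. 1/16, 2 w.p. 3/16, 3 w.p. 5/16, 4 w.p. 7/16
E[payout] = (1/16)·1 + (3/16)·2 + (5/16)·3 + (7/16)·4 = 25/8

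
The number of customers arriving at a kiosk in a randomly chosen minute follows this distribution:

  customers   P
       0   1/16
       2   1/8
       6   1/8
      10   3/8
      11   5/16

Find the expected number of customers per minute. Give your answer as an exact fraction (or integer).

131/16

E[X] = (1/16)·0 + (1/8)·2 + (1/8)·6 + (3/8)·10 + (5/16)·11
     = 131/16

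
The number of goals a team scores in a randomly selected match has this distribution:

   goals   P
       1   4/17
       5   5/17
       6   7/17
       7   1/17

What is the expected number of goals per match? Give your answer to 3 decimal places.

4.588

E[X] = (4/17)·1 + (5/17)·5 + (7/17)·6 + (1/17)·7
     = 78/17 ≈ 4.588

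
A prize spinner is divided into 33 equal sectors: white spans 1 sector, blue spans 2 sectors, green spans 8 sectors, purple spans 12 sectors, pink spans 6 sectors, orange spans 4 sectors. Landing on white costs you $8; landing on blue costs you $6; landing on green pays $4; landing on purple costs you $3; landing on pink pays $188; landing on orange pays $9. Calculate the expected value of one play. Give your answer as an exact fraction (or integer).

E[payout] = (1/33)·(-8) + (2/33)·(-6) + (8/33)·4 + (12/33)·(-3) + (6/33)·188 + (4/33)·9 = 380/11

380/11 dollars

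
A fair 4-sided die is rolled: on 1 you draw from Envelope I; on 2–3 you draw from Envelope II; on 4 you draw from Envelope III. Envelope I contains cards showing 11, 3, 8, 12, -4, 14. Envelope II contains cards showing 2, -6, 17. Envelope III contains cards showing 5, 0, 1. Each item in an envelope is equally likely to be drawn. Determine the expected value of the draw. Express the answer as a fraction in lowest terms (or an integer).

E[X | Envelope I] = (11 + 3 + 8 + 12 − 4 + 14)/6 = 22/3
E[X | Envelope II] = (2 − 6 + 17)/3 = 13/3
E[X | Envelope III] = (5 + 0 + 1)/3 = 2
E[X] = (1/4)·22/3 + (1/2)·13/3 + (1/4)·2 = 9/2

9/2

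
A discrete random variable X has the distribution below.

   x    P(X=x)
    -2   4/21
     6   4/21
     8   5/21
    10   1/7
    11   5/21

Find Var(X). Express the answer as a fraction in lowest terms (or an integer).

E[X] = (4/21)·(-2) + (4/21)·6 + (5/21)·8 + (1/7)·10 + (5/21)·11 = 47/7
E[X²] = (4/21)·4 + (4/21)·36 + (5/21)·64 + (1/7)·100 + (5/21)·121 = 1385/21
Var(X) = 1385/21 − (47/7)² = 3068/147

3068/147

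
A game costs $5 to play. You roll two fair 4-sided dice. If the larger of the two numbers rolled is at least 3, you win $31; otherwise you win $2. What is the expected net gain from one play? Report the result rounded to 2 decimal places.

E[payout] = (1/4)·2 + (3/4)·31 = 95/4
Expected profit = 95/4 − 5 = 75/4 ≈ $18.75

$18.75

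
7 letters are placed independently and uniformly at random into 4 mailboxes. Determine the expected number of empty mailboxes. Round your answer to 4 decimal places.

Let Xⱼ=1 if mailbox j is empty. P(Xⱼ=1) = ((4-1)/4)^7 = 2187/16384.
By linearity, E[#empty] = 4·2187/16384 = 2187/4096.
≈ 0.5339

0.5339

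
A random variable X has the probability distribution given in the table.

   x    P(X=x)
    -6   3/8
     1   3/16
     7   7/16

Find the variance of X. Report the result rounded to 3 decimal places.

34.125

E[X] = (3/8)·(-6) + (3/16)·1 + (7/16)·7 = 1
E[X²] = (3/8)·36 + (3/16)·1 + (7/16)·49 = 281/8
Var(X) = 281/8 − (1)² = 273/8 ≈ 34.125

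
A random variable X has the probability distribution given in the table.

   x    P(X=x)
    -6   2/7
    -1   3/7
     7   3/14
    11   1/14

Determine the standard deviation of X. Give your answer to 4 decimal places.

E[X] = 1/7, E[X²] = 209/7
Var(X) = E[X²] − (E[X])² = 209/7 − 1/49 = 1462/49
SD(X) = √(1462/49) ≈ 5.4623

5.4623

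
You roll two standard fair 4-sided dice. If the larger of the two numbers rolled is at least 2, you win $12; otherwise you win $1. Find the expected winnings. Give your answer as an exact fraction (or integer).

181/16 dollars

E[payout] = (1/16)·1 + (15/16)·12 = 181/16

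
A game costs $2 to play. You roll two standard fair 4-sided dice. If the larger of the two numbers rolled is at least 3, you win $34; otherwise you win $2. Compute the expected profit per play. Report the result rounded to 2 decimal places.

$24.00

E[payout] = (1/4)·2 + (3/4)·34 = 26
Expected profit = 26 − 2 = 24 ≈ $24.00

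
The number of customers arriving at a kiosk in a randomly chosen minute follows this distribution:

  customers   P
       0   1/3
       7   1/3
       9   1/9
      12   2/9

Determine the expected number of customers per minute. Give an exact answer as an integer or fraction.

E[X] = (1/3)·0 + (1/3)·7 + (1/9)·9 + (2/9)·12
     = 6

6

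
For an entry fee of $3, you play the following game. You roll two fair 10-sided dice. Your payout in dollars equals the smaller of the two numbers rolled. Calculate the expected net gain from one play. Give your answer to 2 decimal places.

Distribution of the smaller of the two numbers rolled: 1 w.p. 19/100, 2 w.p. 17/100, 3 w.p. 3/20, 4 w.p. 13/100, 5 w.p. 11/100, 6 w.p. 9/100, …
E[payout] = (19/100)·1 + (17/100)·2 + (3/20)·3 + (13/100)·4 + (11/100)·5 + (9/100)·6 + (7/100)·7 + (1/20)·8 + (3/100)·9 + (1/100)·10 = 77/20
Expected profit = 77/20 − 3 = 17/20 ≈ $0.85

$0.85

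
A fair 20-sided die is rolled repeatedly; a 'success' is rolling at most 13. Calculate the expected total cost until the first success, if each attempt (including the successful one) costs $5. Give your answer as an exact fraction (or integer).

E[#attempts] = 1/p = 20/13; E[cost] = 5·20/13 = 100/13.

100/13 dollars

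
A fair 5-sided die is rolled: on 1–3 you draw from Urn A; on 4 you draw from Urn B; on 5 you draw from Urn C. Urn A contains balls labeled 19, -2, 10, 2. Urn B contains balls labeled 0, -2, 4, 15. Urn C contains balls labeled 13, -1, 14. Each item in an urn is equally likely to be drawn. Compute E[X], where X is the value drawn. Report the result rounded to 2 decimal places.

6.93

E[X | Urn A] = (19 − 2 + 10 + 2)/4 = 29/4
E[X | Urn B] = (0 − 2 + 4 + 15)/4 = 17/4
E[X | Urn C] = (13 − 1 + 14)/3 = 26/3
E[X] = (3/5)·29/4 + (1/5)·17/4 + (1/5)·26/3 = 104/15 ≈ 6.93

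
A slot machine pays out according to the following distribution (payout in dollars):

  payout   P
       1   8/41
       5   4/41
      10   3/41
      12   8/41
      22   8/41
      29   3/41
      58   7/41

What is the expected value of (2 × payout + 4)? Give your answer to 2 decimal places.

E[2x+4] = (8/41)·6 + (4/41)·14 + (3/41)·24 + (8/41)·28 + (8/41)·48 + (3/41)·62 + (7/41)·120
     = 1810/41 ≈ 44.15

44.15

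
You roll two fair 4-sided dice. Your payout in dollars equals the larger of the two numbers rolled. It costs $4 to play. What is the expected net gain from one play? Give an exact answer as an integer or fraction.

-7/8 dollars

Distribution of the larger of the two numbers rolled: 1 w.p. 1/16, 2 w.p. 3/16, 3 w.p. 5/16, 4 w.p. 7/16
E[payout] = (1/16)·1 + (3/16)·2 + (5/16)·3 + (7/16)·4 = 25/8
Expected profit = 25/8 − 4 = -7/8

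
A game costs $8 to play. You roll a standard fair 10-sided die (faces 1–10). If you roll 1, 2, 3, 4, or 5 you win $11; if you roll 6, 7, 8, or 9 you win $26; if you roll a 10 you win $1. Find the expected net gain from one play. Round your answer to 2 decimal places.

E[payout] = (1/10)·1 + (1/2)·11 + (2/5)·26 = 16
Expected profit = 16 − 8 = 8 ≈ $8.00

$8.00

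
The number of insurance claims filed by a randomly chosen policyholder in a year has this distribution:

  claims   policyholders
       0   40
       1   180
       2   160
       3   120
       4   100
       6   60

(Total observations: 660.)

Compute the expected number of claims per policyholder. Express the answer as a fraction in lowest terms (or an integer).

27/11

Total = 660, so P(claims=0) = 40/660, etc.
E[X] = (2/33)·0 + (3/11)·1 + (8/33)·2 + (2/11)·3 + (5/33)·4 + (1/11)·6
     = 27/11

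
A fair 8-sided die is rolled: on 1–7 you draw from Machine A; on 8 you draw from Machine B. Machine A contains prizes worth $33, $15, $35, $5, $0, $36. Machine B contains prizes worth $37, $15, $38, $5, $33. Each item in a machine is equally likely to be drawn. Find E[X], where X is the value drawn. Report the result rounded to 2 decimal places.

$21.28

E[X | Machine A] = (33 + 15 + 35 + 5 + 0 + 36)/6 = 62/3
E[X | Machine B] = (37 + 15 + 38 + 5 + 33)/5 = 128/5
E[X] = (7/8)·62/3 + (1/8)·128/5 = 1277/60 ≈ 21.28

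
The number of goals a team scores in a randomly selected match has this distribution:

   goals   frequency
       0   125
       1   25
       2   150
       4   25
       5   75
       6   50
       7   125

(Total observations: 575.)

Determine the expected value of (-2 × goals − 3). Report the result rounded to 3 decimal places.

-9.870

Total = 575, so P(goals=0) = 125/575, etc.
E[-2x-3] = (5/23)·(-3) + (1/23)·(-5) + (6/23)·(-7) + (1/23)·(-11) + (3/23)·(-13) + (2/23)·(-15) + (5/23)·(-17)
     = -227/23 ≈ -9.870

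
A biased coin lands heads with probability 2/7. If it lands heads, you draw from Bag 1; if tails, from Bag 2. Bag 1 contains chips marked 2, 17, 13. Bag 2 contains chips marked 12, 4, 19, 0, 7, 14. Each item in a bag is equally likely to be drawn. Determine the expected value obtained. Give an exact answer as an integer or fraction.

68/7

E[X | Bag 1] = (2 + 17 + 13)/3 = 32/3
E[X | Bag 2] = (12 + 4 + 19 + 0 + 7 + 14)/6 = 28/3
E[X] = (2/7)·32/3 + (5/7)·28/3 = 68/7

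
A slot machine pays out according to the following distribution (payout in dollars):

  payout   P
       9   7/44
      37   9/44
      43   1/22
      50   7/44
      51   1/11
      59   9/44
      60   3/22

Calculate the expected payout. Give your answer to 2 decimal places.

E[X] = (7/44)·9 + (9/44)·37 + (1/22)·43 + (7/44)·50 + (1/11)·51 + (9/44)·59 + (3/22)·60
     = 1927/44 ≈ 43.80

$43.80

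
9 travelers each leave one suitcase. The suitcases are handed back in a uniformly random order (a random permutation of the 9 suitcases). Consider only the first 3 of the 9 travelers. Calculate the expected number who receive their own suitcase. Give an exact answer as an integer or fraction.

Let Xᵢ = 1 if person i gets their own suitcase. For each i, P(Xᵢ=1) = 1/9.
By linearity of expectation, E[X₁+…+X_3] = 3·(1/9) = 1/3.

1/3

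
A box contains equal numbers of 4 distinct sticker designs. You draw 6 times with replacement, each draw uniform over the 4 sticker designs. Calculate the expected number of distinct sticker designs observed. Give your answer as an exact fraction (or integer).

Let Xⱼ=1 if type j appears at least once. P(Xⱼ=1) = 1 − ((4−1)/4)^6 = 3367/4096.
E[#distinct] = 4·3367/4096 = 3367/1024.

3367/1024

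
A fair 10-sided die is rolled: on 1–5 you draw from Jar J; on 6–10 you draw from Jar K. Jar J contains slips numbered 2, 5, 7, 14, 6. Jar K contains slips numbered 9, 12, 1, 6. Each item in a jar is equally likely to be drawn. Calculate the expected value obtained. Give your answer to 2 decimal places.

6.90

E[X | Jar J] = (2 + 5 + 7 + 14 + 6)/5 = 34/5
E[X | Jar K] = (9 + 12 + 1 + 6)/4 = 7
E[X] = (1/2)·34/5 + (1/2)·7 = 69/10 ≈ 6.90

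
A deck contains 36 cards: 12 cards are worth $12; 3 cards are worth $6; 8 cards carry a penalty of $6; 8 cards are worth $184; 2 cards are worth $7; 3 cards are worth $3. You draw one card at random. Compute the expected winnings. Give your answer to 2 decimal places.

E[payout] = (12/36)·12 + (3/36)·6 + (8/36)·(-6) + (8/36)·184 + (2/36)·7 + (3/36)·3 = 1609/36
≈ $44.69

$44.69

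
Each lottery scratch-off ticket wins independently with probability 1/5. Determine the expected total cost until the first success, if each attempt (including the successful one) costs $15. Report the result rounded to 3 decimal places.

$75.000

E[#attempts] = 1/p = 5; E[cost] = 15·5 = 75.
≈ 75.000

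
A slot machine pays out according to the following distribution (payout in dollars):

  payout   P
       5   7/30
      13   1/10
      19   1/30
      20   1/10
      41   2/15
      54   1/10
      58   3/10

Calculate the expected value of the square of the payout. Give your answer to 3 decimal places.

E[X²] = (7/30)·25 + (1/10)·169 + (1/30)·361 + (1/10)·400 + (2/15)·1681 + (1/10)·2916 + (3/10)·3364
     = 15997/10 ≈ 1599.700

1599.700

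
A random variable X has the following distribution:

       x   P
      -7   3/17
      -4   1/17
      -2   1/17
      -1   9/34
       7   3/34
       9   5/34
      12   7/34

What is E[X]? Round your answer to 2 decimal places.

E[X] = (3/17)·(-7) + (1/17)·(-4) + (1/17)·(-2) + (9/34)·(-1) + (3/34)·7 + (5/34)·9 + (7/34)·12
     = 87/34 ≈ 2.56

2.56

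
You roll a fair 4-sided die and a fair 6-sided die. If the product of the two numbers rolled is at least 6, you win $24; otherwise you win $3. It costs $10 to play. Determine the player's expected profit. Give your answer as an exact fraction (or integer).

49/8 dollars

E[payout] = (3/8)·3 + (5/8)·24 = 129/8
Expected profit = 129/8 − 10 = 49/8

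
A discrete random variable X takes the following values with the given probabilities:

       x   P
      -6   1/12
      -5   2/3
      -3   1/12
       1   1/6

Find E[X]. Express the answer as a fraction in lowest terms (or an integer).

E[X] = (1/12)·(-6) + (2/3)·(-5) + (1/12)·(-3) + (1/6)·1
     = -47/12

-47/12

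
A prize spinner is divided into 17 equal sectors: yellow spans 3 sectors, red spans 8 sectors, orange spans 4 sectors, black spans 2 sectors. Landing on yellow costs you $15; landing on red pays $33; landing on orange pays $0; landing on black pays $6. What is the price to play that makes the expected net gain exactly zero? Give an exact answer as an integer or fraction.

E[payout] = (3/17)·(-15) + (8/17)·33 + (4/17)·0 + (2/17)·6 = 231/17
Fair fee = E[payout] = 231/17

231/17 dollars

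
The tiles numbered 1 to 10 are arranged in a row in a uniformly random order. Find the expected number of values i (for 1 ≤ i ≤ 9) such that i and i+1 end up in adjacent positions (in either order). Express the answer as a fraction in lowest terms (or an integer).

9/5

For each i ∈ {1,…,9}, let Xᵢ = 1 if i and i+1 are adjacent. P(Xᵢ=1) = 2·(10−1)!/10! = 2/10.
By linearity, E[ΣXᵢ] = (9)·(2/10) = 9/5.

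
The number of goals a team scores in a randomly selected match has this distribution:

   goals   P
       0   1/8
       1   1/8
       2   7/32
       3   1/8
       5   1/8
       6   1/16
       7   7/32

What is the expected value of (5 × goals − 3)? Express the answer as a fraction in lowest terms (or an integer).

459/32

E[5x-3] = (1/8)·(-3) + (1/8)·2 + (7/32)·7 + (1/8)·12 + (1/8)·22 + (1/16)·27 + (7/32)·32
     = 459/32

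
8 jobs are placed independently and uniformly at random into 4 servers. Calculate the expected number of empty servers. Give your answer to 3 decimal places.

0.400

Let Xⱼ=1 if server j is empty. P(Xⱼ=1) = ((4-1)/4)^8 = 6561/65536.
By linearity, E[#empty] = 4·6561/65536 = 6561/16384.
≈ 0.400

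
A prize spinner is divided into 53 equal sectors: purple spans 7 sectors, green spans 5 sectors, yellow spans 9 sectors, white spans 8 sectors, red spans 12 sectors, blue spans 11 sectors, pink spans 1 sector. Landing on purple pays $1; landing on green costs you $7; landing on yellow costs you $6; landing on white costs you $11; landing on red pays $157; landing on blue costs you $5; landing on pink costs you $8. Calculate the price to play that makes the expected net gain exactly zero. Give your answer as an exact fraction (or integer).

1651/53 dollars

E[payout] = (7/53)·1 + (5/53)·(-7) + (9/53)·(-6) + (8/53)·(-11) + (12/53)·157 + (11/53)·(-5) + (1/53)·(-8) = 1651/53
Fair fee = E[payout] = 1651/53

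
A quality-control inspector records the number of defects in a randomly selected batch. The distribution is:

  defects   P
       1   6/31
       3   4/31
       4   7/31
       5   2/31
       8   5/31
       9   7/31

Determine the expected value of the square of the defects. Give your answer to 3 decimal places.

35.194

E[X²] = (6/31)·1 + (4/31)·9 + (7/31)·16 + (2/31)·25 + (5/31)·64 + (7/31)·81
     = 1091/31 ≈ 35.194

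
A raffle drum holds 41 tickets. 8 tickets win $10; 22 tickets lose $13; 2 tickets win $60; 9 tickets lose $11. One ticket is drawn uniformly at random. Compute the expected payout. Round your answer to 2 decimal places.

-$4.51

E[payout] = (8/41)·10 + (22/41)·(-13) + (2/41)·60 + (9/41)·(-11) = -185/41
≈ -$4.51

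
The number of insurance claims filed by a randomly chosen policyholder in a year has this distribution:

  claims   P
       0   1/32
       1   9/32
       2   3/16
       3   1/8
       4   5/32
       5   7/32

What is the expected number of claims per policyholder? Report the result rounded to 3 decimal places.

2.750

E[X] = (1/32)·0 + (9/32)·1 + (3/16)·2 + (1/8)·3 + (5/32)·4 + (7/32)·5
     = 11/4 ≈ 2.750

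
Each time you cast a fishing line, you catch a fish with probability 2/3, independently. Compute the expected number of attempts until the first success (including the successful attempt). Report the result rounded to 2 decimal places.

For a geometric distribution, E[trials] = 1/p = 1/(2/3) = 3/2.
≈ 1.50

1.50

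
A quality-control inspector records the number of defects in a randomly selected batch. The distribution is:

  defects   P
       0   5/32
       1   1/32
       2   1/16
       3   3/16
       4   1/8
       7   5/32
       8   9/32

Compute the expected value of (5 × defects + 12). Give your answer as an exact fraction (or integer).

E[5x+12] = (5/32)·12 + (1/32)·17 + (1/16)·22 + (3/16)·27 + (1/8)·32 + (5/32)·47 + (9/32)·52
     = 557/16

557/16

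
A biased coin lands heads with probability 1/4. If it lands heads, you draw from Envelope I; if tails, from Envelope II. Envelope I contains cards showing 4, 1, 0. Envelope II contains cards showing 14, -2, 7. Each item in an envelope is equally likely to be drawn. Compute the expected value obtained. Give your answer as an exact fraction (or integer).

31/6

E[X | Envelope I] = (4 + 1 + 0)/3 = 5/3
E[X | Envelope II] = (14 − 2 + 7)/3 = 19/3
E[X] = (1/4)·5/3 + (3/4)·19/3 = 31/6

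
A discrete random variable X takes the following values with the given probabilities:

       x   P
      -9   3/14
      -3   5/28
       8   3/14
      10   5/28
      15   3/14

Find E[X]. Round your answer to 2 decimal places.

E[X] = (3/14)·(-9) + (5/28)·(-3) + (3/14)·8 + (5/28)·10 + (3/14)·15
     = 17/4 ≈ 4.25

4.25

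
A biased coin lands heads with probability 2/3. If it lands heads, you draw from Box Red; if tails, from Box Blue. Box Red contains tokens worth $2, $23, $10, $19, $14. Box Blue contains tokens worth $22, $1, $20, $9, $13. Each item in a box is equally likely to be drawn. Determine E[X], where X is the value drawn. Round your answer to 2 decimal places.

E[X | Box Red] = (2 + 23 + 10 + 19 + 14)/5 = 68/5
E[X | Box Blue] = (22 + 1 + 20 + 9 + 13)/5 = 13
E[X] = (2/3)·68/5 + (1/3)·13 = 67/5 ≈ 13.40

$13.40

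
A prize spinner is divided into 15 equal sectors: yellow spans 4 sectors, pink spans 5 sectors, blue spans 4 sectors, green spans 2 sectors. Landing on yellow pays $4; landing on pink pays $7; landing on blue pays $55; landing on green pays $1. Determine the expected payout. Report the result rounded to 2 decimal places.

E[payout] = (4/15)·4 + (5/15)·7 + (4/15)·55 + (2/15)·1 = 91/5
≈ $18.20

$18.20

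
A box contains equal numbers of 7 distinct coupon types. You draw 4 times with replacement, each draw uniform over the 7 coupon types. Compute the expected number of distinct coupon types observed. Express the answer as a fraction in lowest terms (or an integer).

Let Xⱼ=1 if type j appears at least once. P(Xⱼ=1) = 1 − ((7−1)/7)^4 = 1105/2401.
E[#distinct] = 7·1105/2401 = 1105/343.

1105/343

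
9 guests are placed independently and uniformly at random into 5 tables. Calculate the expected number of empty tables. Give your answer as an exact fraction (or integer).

Let Xⱼ=1 if table j is empty. P(Xⱼ=1) = ((5-1)/5)^9 = 262144/1953125.
By linearity, E[#empty] = 5·262144/1953125 = 262144/390625.

262144/390625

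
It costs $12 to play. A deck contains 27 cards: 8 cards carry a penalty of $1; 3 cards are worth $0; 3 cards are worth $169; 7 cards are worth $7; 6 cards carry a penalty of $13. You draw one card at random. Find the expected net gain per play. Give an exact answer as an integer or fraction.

E[payout] = (8/27)·(-1) + (3/27)·0 + (3/27)·169 + (7/27)·7 + (6/27)·(-13) = 470/27
Expected profit = 470/27 − 12 = 146/27

146/27 dollars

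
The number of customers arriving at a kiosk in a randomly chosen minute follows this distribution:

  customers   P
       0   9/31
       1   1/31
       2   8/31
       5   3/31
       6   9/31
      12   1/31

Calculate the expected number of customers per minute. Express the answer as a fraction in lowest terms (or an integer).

98/31

E[X] = (9/31)·0 + (1/31)·1 + (8/31)·2 + (3/31)·5 + (9/31)·6 + (1/31)·12
     = 98/31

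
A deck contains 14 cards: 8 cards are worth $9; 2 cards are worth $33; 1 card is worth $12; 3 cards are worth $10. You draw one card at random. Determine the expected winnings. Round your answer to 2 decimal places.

E[payout] = (8/14)·9 + (2/14)·33 + (1/14)·12 + (3/14)·10 = 90/7
≈ $12.86

$12.86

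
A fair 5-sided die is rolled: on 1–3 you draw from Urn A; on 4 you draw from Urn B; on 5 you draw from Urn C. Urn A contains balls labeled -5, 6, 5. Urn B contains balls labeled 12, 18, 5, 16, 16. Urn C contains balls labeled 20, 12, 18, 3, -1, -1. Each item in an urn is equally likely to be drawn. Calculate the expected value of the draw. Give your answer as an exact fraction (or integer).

E[X | Urn A] = (-5 + 6 + 5)/3 = 2
E[X | Urn B] = (12 + 18 + 5 + 16 + 16)/5 = 67/5
E[X | Urn C] = (20 + 12 + 18 + 3 − 1 − 1)/6 = 17/2
E[X] = (3/5)·2 + (1/5)·67/5 + (1/5)·17/2 = 279/50

279/50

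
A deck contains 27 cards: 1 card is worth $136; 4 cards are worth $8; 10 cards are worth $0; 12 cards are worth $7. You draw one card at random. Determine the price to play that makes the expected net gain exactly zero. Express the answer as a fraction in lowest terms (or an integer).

E[payout] = (1/27)·136 + (4/27)·8 + (10/27)·0 + (12/27)·7 = 28/3
Fair fee = E[payout] = 28/3

28/3 dollars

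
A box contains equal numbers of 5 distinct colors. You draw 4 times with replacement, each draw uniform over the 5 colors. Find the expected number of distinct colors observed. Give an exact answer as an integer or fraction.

Let Xⱼ=1 if type j appears at least once. P(Xⱼ=1) = 1 − ((5−1)/5)^4 = 369/625.
E[#distinct] = 5·369/625 = 369/125.

369/125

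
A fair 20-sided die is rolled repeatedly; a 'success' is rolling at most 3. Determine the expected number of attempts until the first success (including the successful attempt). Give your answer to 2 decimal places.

6.67

For a geometric distribution, E[trials] = 1/p = 1/(3/20) = 20/3.
≈ 6.67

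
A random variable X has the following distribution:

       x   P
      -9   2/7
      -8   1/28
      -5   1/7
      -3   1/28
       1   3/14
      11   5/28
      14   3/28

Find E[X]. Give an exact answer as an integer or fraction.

E[X] = (2/7)·(-9) + (1/28)·(-8) + (1/7)·(-5) + (1/28)·(-3) + (3/14)·1 + (5/28)·11 + (3/28)·14
     = 0

0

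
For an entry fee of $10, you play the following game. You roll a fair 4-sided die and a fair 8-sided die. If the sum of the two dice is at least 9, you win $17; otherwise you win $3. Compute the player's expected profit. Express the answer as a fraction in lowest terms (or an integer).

-21/8 dollars

E[payout] = (11/16)·3 + (5/16)·17 = 59/8
Expected profit = 59/8 − 10 = -21/8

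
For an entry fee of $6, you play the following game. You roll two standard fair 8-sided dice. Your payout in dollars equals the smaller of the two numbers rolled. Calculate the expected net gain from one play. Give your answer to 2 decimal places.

Distribution of the smaller of the two numbers rolled: 1 w.p. 15/64, 2 w.p. 13/64, 3 w.p. 11/64, 4 w.p. 9/64, 5 w.p. 7/64, 6 w.p. 5/64, …
E[payout] = (15/64)·1 + (13/64)·2 + (11/64)·3 + (9/64)·4 + (7/64)·5 + (5/64)·6 + (3/64)·7 + (1/64)·8 = 51/16
Expected profit = 51/16 − 6 = -45/16 ≈ -$2.81

-$2.81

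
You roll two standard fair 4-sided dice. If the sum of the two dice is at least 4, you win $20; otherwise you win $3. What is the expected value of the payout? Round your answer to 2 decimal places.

$16.81

E[payout] = (3/16)·3 + (13/16)·20 = 269/16
≈ $16.81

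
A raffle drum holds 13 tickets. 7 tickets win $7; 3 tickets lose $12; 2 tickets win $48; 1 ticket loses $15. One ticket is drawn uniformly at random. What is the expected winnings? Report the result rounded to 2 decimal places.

E[payout] = (7/13)·7 + (3/13)·(-12) + (2/13)·48 + (1/13)·(-15) = 94/13
≈ $7.23

$7.23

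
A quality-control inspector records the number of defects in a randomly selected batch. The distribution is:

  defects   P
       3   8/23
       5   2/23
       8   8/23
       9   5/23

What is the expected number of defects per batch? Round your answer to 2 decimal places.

E[X] = (8/23)·3 + (2/23)·5 + (8/23)·8 + (5/23)·9
     = 143/23 ≈ 6.22

6.22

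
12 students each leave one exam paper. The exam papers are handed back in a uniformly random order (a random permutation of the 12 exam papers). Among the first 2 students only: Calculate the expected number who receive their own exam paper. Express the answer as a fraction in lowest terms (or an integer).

Let Xᵢ = 1 if person i gets their own exam paper. For each i, P(Xᵢ=1) = 1/12.
By linearity of expectation, E[X₁+…+X_2] = 2·(1/12) = 1/6.

1/6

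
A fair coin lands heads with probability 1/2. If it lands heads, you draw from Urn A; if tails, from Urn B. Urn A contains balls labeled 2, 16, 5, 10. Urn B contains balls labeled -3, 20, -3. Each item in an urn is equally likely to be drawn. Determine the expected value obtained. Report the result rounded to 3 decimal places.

6.458

E[X | Urn A] = (2 + 16 + 5 + 10)/4 = 33/4
E[X | Urn B] = (-3 + 20 − 3)/3 = 14/3
E[X] = (1/2)·33/4 + (1/2)·14/3 = 155/24 ≈ 6.458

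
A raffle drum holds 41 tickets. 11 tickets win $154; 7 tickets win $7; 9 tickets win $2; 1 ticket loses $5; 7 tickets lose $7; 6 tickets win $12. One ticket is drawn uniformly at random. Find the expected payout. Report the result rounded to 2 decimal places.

$43.39

E[payout] = (11/41)·154 + (7/41)·7 + (9/41)·2 + (1/41)·(-5) + (7/41)·(-7) + (6/41)·12 = 1779/41
≈ $43.39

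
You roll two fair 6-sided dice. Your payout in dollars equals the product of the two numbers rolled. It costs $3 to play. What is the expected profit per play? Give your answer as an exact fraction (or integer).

37/4 dollars

Distribution of the product of the two numbers rolled: 1 w.p. 1/36, 2 w.p. 1/18, 3 w.p. 1/18, 4 w.p. 1/12, 5 w.p. 1/18, 6 w.p. 1/9, …
E[payout] = (1/36)·1 + (1/18)·2 + (1/18)·3 + (1/12)·4 + (1/18)·5 + (1/9)·6 + (1/18)·8 + (1/36)·9 + (1/18)·10 + (1/9)·12 + (1/18)·15 + (1/36)·16 + (1/18)·18 + (1/18)·20 + (1/18)·24 + (1/36)·25 + (1/18)·30 + (1/36)·36 = 49/4
Expected profit = 49/4 − 3 = 37/4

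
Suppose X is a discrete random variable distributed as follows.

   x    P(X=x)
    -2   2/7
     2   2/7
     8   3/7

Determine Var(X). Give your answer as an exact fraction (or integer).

E[X] = (2/7)·(-2) + (2/7)·2 + (3/7)·8 = 24/7
E[X²] = (2/7)·4 + (2/7)·4 + (3/7)·64 = 208/7
Var(X) = 208/7 − (24/7)² = 880/49

880/49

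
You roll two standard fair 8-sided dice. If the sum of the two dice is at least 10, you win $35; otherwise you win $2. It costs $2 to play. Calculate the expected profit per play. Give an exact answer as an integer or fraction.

231/16 dollars

E[payout] = (9/16)·2 + (7/16)·35 = 263/16
Expected profit = 263/16 − 2 = 231/16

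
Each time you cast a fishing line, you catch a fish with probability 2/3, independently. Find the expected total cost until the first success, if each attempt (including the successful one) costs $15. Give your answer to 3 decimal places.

$22.500

E[#attempts] = 1/p = 3/2; E[cost] = 15·3/2 = 45/2.
≈ 22.500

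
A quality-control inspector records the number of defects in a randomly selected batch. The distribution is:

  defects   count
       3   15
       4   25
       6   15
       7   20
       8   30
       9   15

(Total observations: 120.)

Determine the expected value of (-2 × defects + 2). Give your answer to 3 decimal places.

Total = 120, so P(defects=3) = 15/120, etc.
E[-2x+2] = (1/8)·(-4) + (5/24)·(-6) + (1/8)·(-10) + (1/6)·(-12) + (1/4)·(-14) + (1/8)·(-16)
     = -21/2 ≈ -10.500

-10.500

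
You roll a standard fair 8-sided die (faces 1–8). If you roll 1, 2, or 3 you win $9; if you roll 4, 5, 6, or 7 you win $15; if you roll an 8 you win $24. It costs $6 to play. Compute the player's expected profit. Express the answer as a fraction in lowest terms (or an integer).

63/8 dollars

E[payout] = (3/8)·9 + (1/2)·15 + (1/8)·24 = 111/8
Expected profit = 111/8 − 6 = 63/8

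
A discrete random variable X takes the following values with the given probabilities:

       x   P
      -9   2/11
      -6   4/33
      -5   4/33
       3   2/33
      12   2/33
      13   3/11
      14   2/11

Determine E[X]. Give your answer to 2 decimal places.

E[X] = (2/11)·(-9) + (4/33)·(-6) + (4/33)·(-5) + (2/33)·3 + (2/33)·12 + (3/11)·13 + (2/11)·14
     = 133/33 ≈ 4.03

4.03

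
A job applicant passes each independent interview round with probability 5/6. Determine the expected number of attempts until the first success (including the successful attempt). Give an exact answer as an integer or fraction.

For a geometric distribution, E[trials] = 1/p = 1/(5/6) = 6/5.

6/5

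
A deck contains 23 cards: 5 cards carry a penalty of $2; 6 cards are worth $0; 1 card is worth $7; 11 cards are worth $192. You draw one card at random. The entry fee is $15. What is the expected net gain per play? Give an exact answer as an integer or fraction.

1764/23 dollars

E[payout] = (5/23)·(-2) + (6/23)·0 + (1/23)·7 + (11/23)·192 = 2109/23
Expected profit = 2109/23 − 15 = 1764/23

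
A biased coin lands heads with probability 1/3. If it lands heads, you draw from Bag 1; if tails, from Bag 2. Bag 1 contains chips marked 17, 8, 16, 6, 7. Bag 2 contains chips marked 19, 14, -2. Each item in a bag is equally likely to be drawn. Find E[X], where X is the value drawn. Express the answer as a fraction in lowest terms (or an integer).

472/45

E[X | Bag 1] = (17 + 8 + 16 + 6 + 7)/5 = 54/5
E[X | Bag 2] = (19 + 14 − 2)/3 = 31/3
E[X] = (1/3)·54/5 + (2/3)·31/3 = 472/45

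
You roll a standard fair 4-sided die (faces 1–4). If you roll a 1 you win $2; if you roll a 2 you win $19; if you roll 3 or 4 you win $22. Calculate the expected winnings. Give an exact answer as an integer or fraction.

65/4 dollars

E[payout] = (1/4)·2 + (1/4)·19 + (1/2)·22 = 65/4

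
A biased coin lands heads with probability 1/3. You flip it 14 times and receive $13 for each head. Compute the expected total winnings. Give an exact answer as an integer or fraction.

E[#heads] = 14·1/3 = 14/3 (linearity over flips).
E[winnings] = 13·14/3 = 182/3.

182/3 dollars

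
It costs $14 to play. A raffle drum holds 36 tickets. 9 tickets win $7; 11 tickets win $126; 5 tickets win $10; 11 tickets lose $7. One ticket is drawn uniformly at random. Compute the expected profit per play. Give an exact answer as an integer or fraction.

51/2 dollars

E[payout] = (9/36)·7 + (11/36)·126 + (5/36)·10 + (11/36)·(-7) = 79/2
Expected profit = 79/2 − 14 = 51/2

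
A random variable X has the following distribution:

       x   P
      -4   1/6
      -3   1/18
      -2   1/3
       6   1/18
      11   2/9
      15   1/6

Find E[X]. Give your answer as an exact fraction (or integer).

E[X] = (1/6)·(-4) + (1/18)·(-3) + (1/3)·(-2) + (1/18)·6 + (2/9)·11 + (1/6)·15
     = 34/9

34/9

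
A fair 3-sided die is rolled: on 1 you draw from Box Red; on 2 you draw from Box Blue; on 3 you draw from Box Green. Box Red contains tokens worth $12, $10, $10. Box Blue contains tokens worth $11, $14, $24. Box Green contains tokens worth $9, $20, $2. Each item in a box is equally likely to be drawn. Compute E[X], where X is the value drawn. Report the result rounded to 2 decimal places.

$12.44

E[X | Box Red] = (12 + 10 + 10)/3 = 32/3
E[X | Box Blue] = (11 + 14 + 24)/3 = 49/3
E[X | Box Green] = (9 + 20 + 2)/3 = 31/3
E[X] = (1/3)·32/3 + (1/3)·49/3 + (1/3)·31/3 = 112/9 ≈ 12.44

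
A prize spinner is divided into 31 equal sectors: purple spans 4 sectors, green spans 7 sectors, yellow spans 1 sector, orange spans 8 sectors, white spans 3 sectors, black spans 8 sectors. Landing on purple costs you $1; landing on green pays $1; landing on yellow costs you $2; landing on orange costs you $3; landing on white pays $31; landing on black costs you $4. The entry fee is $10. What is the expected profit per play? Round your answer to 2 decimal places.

E[payout] = (4/31)·(-1) + (7/31)·1 + (1/31)·(-2) + (8/31)·(-3) + (3/31)·31 + (8/31)·(-4) = 38/31
Expected profit = 38/31 − 10 = -272/31 ≈ -$8.77

-$8.77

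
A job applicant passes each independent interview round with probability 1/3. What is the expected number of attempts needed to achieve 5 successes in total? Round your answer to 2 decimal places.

15.00

By linearity (sum of 5 independent geometric waits), E[trials] = 5/p = 5/(1/3) = 15.
≈ 15.00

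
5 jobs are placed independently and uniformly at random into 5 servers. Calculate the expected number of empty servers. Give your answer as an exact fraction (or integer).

Let Xⱼ=1 if server j is empty. P(Xⱼ=1) = ((5-1)/5)^5 = 1024/3125.
By linearity, E[#empty] = 5·1024/3125 = 1024/625.

1024/625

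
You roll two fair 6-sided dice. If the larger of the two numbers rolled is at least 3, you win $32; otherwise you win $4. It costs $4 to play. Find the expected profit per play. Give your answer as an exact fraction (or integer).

224/9 dollars

E[payout] = (1/9)·4 + (8/9)·32 = 260/9
Expected profit = 260/9 − 4 = 224/9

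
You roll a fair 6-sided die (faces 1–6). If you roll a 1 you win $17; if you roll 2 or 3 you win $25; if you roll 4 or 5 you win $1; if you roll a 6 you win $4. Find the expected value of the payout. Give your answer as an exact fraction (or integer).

E[payout] = (1/3)·1 + (1/6)·4 + (1/6)·17 + (1/3)·25 = 73/6

73/6 dollars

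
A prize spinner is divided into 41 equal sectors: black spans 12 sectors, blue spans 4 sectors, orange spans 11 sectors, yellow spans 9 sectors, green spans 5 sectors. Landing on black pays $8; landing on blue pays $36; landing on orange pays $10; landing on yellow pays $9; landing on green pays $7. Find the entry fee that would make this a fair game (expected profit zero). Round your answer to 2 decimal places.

E[payout] = (12/41)·8 + (4/41)·36 + (11/41)·10 + (9/41)·9 + (5/41)·7 = 466/41
Fair fee = E[payout] = 466/41 ≈ $11.37

$11.37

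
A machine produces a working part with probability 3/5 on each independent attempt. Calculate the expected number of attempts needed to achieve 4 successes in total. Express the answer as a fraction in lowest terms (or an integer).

20/3

By linearity (sum of 4 independent geometric waits), E[trials] = 4/p = 4/(3/5) = 20/3.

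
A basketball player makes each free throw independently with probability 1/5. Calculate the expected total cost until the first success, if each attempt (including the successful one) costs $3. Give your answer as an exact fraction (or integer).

E[#attempts] = 1/p = 5; E[cost] = 3·5 = 15.

$15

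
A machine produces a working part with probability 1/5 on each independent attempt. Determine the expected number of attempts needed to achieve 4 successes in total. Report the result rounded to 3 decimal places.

20.000

By linearity (sum of 4 independent geometric waits), E[trials] = 4/p = 4/(1/5) = 20.
≈ 20.000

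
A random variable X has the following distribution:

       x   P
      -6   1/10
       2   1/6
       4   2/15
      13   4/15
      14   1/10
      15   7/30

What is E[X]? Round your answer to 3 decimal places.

8.633

E[X] = (1/10)·(-6) + (1/6)·2 + (2/15)·4 + (4/15)·13 + (1/10)·14 + (7/30)·15
     = 259/30 ≈ 8.633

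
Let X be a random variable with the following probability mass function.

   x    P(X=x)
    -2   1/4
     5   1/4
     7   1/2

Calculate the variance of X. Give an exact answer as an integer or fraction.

E[X] = (1/4)·(-2) + (1/4)·5 + (1/2)·7 = 17/4
E[X²] = (1/4)·4 + (1/4)·25 + (1/2)·49 = 127/4
Var(X) = 127/4 − (17/4)² = 219/16

219/16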